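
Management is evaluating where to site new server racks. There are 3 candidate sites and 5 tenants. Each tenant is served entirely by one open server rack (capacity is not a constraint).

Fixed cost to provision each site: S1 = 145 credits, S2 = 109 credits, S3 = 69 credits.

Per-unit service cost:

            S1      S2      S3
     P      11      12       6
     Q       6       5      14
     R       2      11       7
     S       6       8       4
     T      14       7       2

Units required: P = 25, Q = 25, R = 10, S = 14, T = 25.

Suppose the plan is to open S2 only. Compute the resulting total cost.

Each tenant is assigned to its cheapest site among the open ones.
{S2}: P→S2 12·25=300, Q→S2 5·25=125, R→S2 11·10=110, S→S2 8·14=112, T→S2 7·25=175. Service 822; fixed 109; total 931.

Total cost: 931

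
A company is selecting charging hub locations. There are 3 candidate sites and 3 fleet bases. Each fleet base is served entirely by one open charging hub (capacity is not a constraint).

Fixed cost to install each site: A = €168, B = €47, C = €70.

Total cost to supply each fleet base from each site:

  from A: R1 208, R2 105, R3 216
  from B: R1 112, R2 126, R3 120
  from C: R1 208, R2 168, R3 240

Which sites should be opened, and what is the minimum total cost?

Open B only; minimum total cost 405.

For any fixed open set, each fleet base goes to its cheapest open site; total = fixed + service.
{B}: R1→B 112, R2→B 126, R3→B 120. Service 358; fixed 47; total 405.
{B, C}: service 358 + fixed 117 = 475
{A, B}: service 337 + fixed 215 = 552
{A, B, C}: R1→B 112, R2→A 105, R3→B 120. Service 337; fixed 285; total 622.
No other subset beats 405.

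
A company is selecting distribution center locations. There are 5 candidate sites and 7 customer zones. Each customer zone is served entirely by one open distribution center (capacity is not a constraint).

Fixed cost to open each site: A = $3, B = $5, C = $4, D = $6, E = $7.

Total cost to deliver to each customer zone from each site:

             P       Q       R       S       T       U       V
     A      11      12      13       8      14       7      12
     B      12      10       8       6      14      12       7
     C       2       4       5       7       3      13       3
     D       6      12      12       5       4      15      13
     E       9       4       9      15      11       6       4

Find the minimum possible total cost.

Minimum total cost: 38

For any fixed open set, each customer zone goes to its cheapest open site; total = fixed + service.
{A, C}: P→C 2, Q→C 4, R→C 5, S→C 7, T→C 3, U→A 7, V→C 3. Service 31; fixed 7; total 38.
{C}: service 37 + fixed 4 = 41
{C, E}: P→C 2, Q→C 4, R→C 5, S→C 7, T→C 3, U→E 6, V→C 3. Service 30; fixed 11; total 41.
{A, B, C, D, E}: P→C 2, Q→C 4, R→C 5, S→D 5, T→C 3, U→E 6, V→C 3. Service 28; fixed 25; total 53.
No other subset beats 38.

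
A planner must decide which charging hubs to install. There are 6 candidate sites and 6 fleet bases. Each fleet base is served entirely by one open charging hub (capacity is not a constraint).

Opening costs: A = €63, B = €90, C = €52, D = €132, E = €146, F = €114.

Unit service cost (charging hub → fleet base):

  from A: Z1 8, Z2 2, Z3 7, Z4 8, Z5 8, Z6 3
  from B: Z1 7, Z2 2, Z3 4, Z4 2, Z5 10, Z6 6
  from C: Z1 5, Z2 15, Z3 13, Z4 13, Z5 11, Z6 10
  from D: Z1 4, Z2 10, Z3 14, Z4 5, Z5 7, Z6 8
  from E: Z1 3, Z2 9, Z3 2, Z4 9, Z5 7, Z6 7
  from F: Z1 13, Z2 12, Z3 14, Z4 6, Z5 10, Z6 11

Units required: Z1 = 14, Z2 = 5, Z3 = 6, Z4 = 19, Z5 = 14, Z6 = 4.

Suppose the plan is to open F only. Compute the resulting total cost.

Total cost: 738

Each fleet base is assigned to its cheapest site among the open ones.
{F}: Z1→F 13·14=182, Z2→F 12·5=60, Z3→F 14·6=84, Z4→F 6·19=114, Z5→F 10·14=140, Z6→F 11·4=44. Service 624; fixed 114; total 738.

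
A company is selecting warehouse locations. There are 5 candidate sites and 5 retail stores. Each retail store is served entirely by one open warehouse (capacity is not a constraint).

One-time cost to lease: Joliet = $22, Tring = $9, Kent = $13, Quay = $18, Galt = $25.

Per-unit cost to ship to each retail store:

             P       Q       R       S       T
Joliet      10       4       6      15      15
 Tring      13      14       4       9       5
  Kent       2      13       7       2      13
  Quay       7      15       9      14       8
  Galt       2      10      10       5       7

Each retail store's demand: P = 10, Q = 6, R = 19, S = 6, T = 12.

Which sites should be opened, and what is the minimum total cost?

For any fixed open set, each retail store goes to its cheapest open site; total = fixed + service.
{Joliet, Tring, Kent}: P→Kent 2·10=20, Q→Joliet 4·6=24, R→Tring 4·19=76, S→Kent 2·6=12, T→Tring 5·12=60. Service 192; fixed 44; total 236.
{Joliet, Tring, Kent, Quay}: service 192 + fixed 62 = 254
{Joliet, Tring, Kent, Galt}: service 192 + fixed 69 = 261
{Joliet, Tring, Kent, Quay, Galt}: P→Kent 2·10=20, Q→Joliet 4·6=24, R→Tring 4·19=76, S→Kent 2·6=12, T→Tring 5·12=60. Service 192; fixed 87; total 279.
No other subset beats 236.

Open Joliet, Tring and Kent; minimum total cost 236.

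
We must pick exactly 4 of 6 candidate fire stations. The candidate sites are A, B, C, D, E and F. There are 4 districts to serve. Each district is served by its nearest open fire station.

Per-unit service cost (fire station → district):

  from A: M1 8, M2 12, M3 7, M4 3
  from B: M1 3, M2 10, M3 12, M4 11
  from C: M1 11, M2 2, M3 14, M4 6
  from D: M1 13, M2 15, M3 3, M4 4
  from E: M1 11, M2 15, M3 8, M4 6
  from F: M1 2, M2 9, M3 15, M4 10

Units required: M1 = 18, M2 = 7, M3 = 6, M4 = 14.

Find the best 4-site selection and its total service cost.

Choose A, C, D and F; total service cost 110.

With exactly 4 open, each district uses its cheapest among the chosen.
{A, C, D, F}: M1→F 2·18=36, M2→C 2·7=14, M3→D 3·6=18, M4→A 3·14=42. Service cost 110.
{B, C, D, F}: service cost 124
{C, D, E, F}: service cost 124
Among all 15 size-4 choices, {A, C, D, F} is lowest.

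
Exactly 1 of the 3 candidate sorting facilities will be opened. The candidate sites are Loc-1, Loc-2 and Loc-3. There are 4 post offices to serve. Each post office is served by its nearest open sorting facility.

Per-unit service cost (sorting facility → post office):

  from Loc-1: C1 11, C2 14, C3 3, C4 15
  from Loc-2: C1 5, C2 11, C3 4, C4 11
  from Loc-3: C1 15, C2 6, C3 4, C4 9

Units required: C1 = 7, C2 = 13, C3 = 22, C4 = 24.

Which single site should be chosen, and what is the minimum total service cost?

With exactly 1 open, each post office uses its cheapest among the chosen.
{Loc-3}: C1→Loc-3 15·7=105, C2→Loc-3 6·13=78, C3→Loc-3 4·22=88, C4→Loc-3 9·24=216. Service cost 487.
{Loc-2}: service cost 530
{Loc-1}: service cost 685
Among all 3 size-1 choices, {Loc-3} is lowest.

Choose Loc-3 only; total service cost 487.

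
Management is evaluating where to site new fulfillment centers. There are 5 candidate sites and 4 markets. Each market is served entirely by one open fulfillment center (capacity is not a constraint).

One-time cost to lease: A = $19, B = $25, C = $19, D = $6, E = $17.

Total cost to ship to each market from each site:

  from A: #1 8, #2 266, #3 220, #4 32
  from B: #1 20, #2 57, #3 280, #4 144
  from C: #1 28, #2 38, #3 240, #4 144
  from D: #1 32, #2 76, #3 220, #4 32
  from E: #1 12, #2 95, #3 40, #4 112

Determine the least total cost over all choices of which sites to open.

For any fixed open set, each market goes to its cheapest open site; total = fixed + service.
{C, D, E}: #1→E 12, #2→C 38, #3→E 40, #4→D 32. Service 122; fixed 42; total 164.
{A, C, E}: service 118 + fixed 55 = 173
{A, C, D, E}: #1→A 8, #2→C 38, #3→E 40, #4→A 32. Service 118; fixed 61; total 179.
{A, B, C, D, E}: service 118 + fixed 86 = 204
No other subset beats 164.

Minimum total cost: 164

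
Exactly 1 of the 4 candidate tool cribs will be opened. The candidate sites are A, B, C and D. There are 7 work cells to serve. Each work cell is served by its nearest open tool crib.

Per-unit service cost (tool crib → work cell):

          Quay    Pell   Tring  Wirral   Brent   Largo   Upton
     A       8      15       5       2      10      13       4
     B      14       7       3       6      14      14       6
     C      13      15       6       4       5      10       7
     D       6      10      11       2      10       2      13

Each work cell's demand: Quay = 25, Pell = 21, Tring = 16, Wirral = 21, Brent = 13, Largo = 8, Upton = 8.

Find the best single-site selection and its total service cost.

With exactly 1 open, each work cell uses its cheapest among the chosen.
{D}: Quay→D 6·25=150, Pell→D 10·21=210, Tring→D 11·16=176, Wirral→D 2·21=42, Brent→D 10·13=130, Largo→D 2·8=16, Upton→D 13·8=104. Service cost 828.
{A}: service cost 903
{B}: service cost 1013
Among all 4 size-1 choices, {D} is lowest.

Choose D only; total service cost 828.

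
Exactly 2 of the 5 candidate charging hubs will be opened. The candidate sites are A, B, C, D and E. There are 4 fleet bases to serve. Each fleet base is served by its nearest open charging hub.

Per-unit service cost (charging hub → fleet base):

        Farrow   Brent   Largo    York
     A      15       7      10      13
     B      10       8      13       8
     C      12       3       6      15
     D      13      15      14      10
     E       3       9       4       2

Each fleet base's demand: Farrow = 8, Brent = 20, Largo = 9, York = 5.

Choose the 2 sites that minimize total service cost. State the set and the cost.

Choose C and E; total service cost 130.

With exactly 2 open, each fleet base uses its cheapest among the chosen.
{C, E}: Farrow→E 3·8=24, Brent→C 3·20=60, Largo→E 4·9=36, York→E 2·5=10. Service cost 130.
{A, E}: service cost 210
{B, E}: service cost 230
Among all 10 size-2 choices, {C, E} is lowest.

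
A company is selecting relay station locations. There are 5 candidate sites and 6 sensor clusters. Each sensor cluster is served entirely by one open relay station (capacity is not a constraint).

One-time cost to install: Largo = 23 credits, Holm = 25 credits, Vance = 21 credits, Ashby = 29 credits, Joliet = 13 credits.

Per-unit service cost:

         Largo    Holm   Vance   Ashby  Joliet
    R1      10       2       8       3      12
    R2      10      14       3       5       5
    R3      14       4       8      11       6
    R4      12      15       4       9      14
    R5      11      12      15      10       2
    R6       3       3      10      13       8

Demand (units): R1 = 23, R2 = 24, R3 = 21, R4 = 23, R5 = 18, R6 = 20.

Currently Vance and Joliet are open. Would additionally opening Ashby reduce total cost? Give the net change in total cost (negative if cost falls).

Current service cost with {Vance, Joliet}: 670.
Adding Ashby: each sensor cluster re-picks its cheapest; new service cost 555, saving 115.
Extra fixed cost: 29. Net change = 29 − 115 = -86.
(Totals: 704 → 618.)

Yes — net change −86 (cost falls by 86).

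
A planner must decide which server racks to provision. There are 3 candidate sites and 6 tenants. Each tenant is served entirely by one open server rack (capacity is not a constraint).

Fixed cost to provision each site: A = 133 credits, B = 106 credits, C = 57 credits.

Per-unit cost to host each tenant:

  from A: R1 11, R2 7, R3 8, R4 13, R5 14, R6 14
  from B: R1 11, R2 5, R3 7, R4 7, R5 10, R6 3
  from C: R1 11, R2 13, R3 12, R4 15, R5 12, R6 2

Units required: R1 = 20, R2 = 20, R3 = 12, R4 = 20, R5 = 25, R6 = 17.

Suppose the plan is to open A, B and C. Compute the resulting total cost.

Total cost: 1124

Each tenant is assigned to its cheapest site among the open ones.
{A, B, C}: R1→A 11·20=220, R2→B 5·20=100, R3→B 7·12=84, R4→B 7·20=140, R5→B 10·25=250, R6→C 2·17=34. Service 828; fixed 296; total 1124.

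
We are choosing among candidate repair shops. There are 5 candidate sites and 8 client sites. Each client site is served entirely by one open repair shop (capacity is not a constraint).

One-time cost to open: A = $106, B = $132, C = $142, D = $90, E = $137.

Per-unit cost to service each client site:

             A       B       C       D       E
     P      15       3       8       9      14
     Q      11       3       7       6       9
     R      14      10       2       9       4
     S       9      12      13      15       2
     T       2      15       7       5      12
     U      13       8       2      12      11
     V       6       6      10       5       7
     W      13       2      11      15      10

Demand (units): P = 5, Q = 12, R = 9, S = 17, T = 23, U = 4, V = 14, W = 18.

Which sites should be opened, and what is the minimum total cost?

Open A, B and E; minimum total cost 694.

For any fixed open set, each client site goes to its cheapest open site; total = fixed + service.
{A, B, E}: P→B 3·5=15, Q→B 3·12=36, R→E 4·9=36, S→E 2·17=34, T→A 2·23=46, U→B 8·4=32, V→A 6·14=84, W→B 2·18=36. Service 319; fixed 375; total 694.
{A, B}: service 492 + fixed 238 = 730
{B, D, E}: service 374 + fixed 359 = 733
{A, B, C, D, E}: P→B 3·5=15, Q→B 3·12=36, R→C 2·9=18, S→E 2·17=34, T→A 2·23=46, U→C 2·4=8, V→D 5·14=70, W→B 2·18=36. Service 263; fixed 607; total 870.
No other subset beats 694.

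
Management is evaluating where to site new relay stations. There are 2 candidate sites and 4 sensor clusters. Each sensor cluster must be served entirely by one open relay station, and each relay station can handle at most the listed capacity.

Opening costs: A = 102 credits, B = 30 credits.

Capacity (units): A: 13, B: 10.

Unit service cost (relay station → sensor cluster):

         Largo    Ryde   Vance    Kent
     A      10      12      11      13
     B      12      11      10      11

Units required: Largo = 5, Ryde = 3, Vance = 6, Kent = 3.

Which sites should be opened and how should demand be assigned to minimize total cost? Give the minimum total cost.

Minimum total cost: 311

Open {A, B}: Largo→A 10·5=50, Ryde→A 12·3=36, Vance→B 10·6=60, Kent→B 11·3=33.
Loads: A carries 8/13, B carries 9/10. Service 179; fixed 132; total 311.
Next best feasible plan costs 314.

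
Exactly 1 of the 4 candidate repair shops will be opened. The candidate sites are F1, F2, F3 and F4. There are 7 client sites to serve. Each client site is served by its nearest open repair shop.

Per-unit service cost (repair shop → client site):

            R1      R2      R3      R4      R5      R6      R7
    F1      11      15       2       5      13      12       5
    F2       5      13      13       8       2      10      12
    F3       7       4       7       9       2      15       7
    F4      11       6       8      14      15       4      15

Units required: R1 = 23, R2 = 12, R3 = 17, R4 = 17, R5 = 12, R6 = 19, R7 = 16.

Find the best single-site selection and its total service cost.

With exactly 1 open, each client site uses its cheapest among the chosen.
{F3}: R1→F3 7·23=161, R2→F3 4·12=48, R3→F3 7·17=119, R4→F3 9·17=153, R5→F3 2·12=24, R6→F3 15·19=285, R7→F3 7·16=112. Service cost 902.
{F1}: service cost 1016
{F2}: service cost 1034
Among all 4 size-1 choices, {F3} is lowest.

Choose F3 only; total service cost 902.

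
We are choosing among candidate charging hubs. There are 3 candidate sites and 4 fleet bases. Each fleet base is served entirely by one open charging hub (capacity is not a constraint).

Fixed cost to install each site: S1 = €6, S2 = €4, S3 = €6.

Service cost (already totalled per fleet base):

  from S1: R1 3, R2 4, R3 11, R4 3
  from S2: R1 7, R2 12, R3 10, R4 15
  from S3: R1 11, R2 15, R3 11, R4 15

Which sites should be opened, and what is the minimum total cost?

Open S1 only; minimum total cost 27.

For any fixed open set, each fleet base goes to its cheapest open site; total = fixed + service.
{S1}: R1→S1 3, R2→S1 4, R3→S1 11, R4→S1 3. Service 21; fixed 6; total 27.
{S1, S2}: service 20 + fixed 10 = 30
{S1, S3}: service 21 + fixed 12 = 33
{S1, S2, S3}: service 20 + fixed 16 = 36
No other subset beats 27.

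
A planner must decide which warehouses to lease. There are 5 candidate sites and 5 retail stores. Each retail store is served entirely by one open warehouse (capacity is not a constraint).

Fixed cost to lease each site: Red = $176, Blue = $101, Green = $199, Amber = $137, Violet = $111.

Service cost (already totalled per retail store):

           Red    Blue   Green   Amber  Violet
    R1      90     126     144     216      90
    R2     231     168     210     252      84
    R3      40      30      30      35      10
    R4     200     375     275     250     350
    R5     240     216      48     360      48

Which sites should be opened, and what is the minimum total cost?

For any fixed open set, each retail store goes to its cheapest open site; total = fixed + service.
{Violet}: R1→Violet 90, R2→Violet 84, R3→Violet 10, R4→Violet 350, R5→Violet 48. Service 582; fixed 111; total 693.
{Red, Violet}: service 432 + fixed 287 = 719
{Amber, Violet}: service 482 + fixed 248 = 730
{Red, Blue, Green, Amber, Violet}: R1→Red 90, R2→Violet 84, R3→Violet 10, R4→Red 200, R5→Green 48. Service 432; fixed 724; total 1156.
No other subset beats 693.

Open Violet only; minimum total cost 693.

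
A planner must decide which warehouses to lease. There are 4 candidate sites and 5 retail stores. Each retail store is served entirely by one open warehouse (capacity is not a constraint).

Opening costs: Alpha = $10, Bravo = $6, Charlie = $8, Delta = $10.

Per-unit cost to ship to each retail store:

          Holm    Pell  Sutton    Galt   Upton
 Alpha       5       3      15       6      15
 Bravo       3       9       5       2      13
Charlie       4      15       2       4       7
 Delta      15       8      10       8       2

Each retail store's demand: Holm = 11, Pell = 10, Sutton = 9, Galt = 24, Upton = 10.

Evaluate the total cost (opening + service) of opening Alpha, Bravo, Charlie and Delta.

Each retail store is assigned to its cheapest site among the open ones.
{Alpha, Bravo, Charlie, Delta}: Holm→Bravo 3·11=33, Pell→Alpha 3·10=30, Sutton→Charlie 2·9=18, Galt→Bravo 2·24=48, Upton→Delta 2·10=20. Service 149; fixed 34; total 183.

Total cost: 183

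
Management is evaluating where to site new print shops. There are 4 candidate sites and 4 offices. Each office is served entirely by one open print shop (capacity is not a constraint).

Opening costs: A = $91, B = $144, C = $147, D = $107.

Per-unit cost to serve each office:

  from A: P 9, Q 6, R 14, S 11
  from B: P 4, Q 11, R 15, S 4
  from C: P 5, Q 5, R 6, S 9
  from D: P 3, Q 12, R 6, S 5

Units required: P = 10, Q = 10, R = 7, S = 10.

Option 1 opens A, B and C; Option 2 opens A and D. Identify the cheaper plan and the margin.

Option 1: {A, B, C}: P→B 4·10=40, Q→C 5·10=50, R→C 6·7=42, S→B 4·10=40. Service 172; fixed 382; total 554.
Option 2: {A, D}: P→D 3·10=30, Q→A 6·10=60, R→D 6·7=42, S→D 5·10=50. Service 182; fixed 198; total 380.
Difference: |554 − 380| = 174.

Option 2 is cheaper by 174.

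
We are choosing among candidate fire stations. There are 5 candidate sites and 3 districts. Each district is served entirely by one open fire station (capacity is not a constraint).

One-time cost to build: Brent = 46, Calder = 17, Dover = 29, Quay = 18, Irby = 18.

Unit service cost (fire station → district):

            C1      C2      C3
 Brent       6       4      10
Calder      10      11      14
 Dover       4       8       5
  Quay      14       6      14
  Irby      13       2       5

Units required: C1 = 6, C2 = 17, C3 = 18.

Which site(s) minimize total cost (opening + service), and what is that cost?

Open Dover and Irby; minimum total cost 195.

For any fixed open set, each district goes to its cheapest open site; total = fixed + service.
{Dover, Irby}: C1→Dover 4·6=24, C2→Irby 2·17=34, C3→Dover 5·18=90. Service 148; fixed 47; total 195.
{Calder, Dover, Irby}: C1→Dover 4·6=24, C2→Irby 2·17=34, C3→Dover 5·18=90. Service 148; fixed 64; total 212.
{Dover, Quay, Irby}: service 148 + fixed 65 = 213
{Brent, Calder, Dover, Quay, Irby}: service 148 + fixed 128 = 276
No other subset beats 195.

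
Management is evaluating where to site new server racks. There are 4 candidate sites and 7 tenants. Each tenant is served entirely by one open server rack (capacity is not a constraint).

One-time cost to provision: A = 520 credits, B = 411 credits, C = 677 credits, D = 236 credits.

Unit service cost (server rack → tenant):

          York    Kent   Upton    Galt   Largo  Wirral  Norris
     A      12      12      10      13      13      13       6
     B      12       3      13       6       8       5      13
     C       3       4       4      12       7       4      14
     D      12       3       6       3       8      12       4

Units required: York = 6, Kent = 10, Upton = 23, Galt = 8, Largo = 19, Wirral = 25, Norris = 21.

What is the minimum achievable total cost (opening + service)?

For any fixed open set, each tenant goes to its cheapest open site; total = fixed + service.
{D}: York→D 12·6=72, Kent→D 3·10=30, Upton→D 6·23=138, Galt→D 3·8=24, Largo→D 8·19=152, Wirral→D 12·25=300, Norris→D 4·21=84. Service 800; fixed 236; total 1036.
{B, D}: York→B 12·6=72, Kent→B 3·10=30, Upton→D 6·23=138, Galt→D 3·8=24, Largo→B 8·19=152, Wirral→B 5·25=125, Norris→D 4·21=84. Service 625; fixed 647; total 1272.
{C, D}: service 481 + fixed 913 = 1394
{A, B, C, D}: York→C 3·6=18, Kent→B 3·10=30, Upton→C 4·23=92, Galt→D 3·8=24, Largo→C 7·19=133, Wirral→C 4·25=100, Norris→D 4·21=84. Service 481; fixed 1844; total 2325.
No other subset beats 1036.

Minimum total cost: 1036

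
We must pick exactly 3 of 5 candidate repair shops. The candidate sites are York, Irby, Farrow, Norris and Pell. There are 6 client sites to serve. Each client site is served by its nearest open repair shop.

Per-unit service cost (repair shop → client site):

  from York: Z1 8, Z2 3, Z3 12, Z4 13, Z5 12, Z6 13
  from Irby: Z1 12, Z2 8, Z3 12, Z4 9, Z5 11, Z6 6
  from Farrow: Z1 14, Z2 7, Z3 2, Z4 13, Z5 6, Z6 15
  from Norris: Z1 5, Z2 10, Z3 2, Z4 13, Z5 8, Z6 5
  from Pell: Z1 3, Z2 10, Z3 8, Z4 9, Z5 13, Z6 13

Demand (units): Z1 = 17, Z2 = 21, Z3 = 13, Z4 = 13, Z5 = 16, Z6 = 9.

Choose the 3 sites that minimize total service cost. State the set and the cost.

With exactly 3 open, each client site uses its cheapest among the chosen.
{York, Norris, Pell}: Z1→Pell 3·17=51, Z2→York 3·21=63, Z3→Norris 2·13=26, Z4→Pell 9·13=117, Z5→Norris 8·16=128, Z6→Norris 5·9=45. Service cost 430.
{York, Irby, Norris}: service cost 464
{York, Farrow, Pell}: service cost 470
Among all 10 size-3 choices, {York, Norris, Pell} is lowest.

Choose York, Norris and Pell; total service cost 430.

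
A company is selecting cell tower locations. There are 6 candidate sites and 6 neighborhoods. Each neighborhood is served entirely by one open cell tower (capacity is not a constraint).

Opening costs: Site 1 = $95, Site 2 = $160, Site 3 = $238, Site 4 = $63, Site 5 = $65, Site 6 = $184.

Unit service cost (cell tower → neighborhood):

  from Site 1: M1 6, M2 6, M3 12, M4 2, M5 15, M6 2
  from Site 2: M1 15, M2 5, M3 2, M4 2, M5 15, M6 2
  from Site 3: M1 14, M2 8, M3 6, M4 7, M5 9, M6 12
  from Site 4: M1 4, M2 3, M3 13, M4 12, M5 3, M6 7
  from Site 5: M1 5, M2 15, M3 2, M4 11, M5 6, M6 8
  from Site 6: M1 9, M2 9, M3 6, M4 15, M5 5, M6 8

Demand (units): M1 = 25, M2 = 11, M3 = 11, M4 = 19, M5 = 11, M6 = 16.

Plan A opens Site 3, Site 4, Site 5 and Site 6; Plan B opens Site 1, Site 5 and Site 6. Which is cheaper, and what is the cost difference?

Plan A: {Site 3, Site 4, Site 5, Site 6}: M1→Site 4 4·25=100, M2→Site 4 3·11=33, M3→Site 5 2·11=22, M4→Site 3 7·19=133, M5→Site 4 3·11=33, M6→Site 4 7·16=112. Service 433; fixed 550; total 983.
Plan B: {Site 1, Site 5, Site 6}: M1→Site 5 5·25=125, M2→Site 1 6·11=66, M3→Site 5 2·11=22, M4→Site 1 2·19=38, M5→Site 6 5·11=55, M6→Site 1 2·16=32. Service 338; fixed 344; total 682.
Difference: |983 − 682| = 301.

Plan B is cheaper by 301.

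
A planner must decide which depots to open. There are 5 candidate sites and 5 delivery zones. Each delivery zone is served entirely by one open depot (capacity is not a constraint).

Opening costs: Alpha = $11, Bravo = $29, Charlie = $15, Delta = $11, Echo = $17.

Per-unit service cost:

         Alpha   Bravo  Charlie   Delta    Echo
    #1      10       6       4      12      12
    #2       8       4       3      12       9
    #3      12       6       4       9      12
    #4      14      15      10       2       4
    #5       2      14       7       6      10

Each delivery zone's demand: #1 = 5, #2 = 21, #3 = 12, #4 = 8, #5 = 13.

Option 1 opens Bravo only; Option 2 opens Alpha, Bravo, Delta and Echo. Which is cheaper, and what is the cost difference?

Option 1: {Bravo}: #1→Bravo 6·5=30, #2→Bravo 4·21=84, #3→Bravo 6·12=72, #4→Bravo 15·8=120, #5→Bravo 14·13=182. Service 488; fixed 29; total 517.
Option 2: {Alpha, Bravo, Delta, Echo}: #1→Bravo 6·5=30, #2→Bravo 4·21=84, #3→Bravo 6·12=72, #4→Delta 2·8=16, #5→Alpha 2·13=26. Service 228; fixed 68; total 296.
Difference: |517 − 296| = 221.

Option 2 is cheaper by 221.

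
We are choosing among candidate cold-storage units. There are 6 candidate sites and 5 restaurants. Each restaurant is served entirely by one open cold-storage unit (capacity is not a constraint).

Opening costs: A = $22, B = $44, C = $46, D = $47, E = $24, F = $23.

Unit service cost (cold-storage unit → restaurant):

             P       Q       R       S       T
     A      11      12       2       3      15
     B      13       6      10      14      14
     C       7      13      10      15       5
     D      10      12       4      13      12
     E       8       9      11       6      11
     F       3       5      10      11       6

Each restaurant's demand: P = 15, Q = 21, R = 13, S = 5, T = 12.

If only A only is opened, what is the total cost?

Total cost: 660

Each restaurant is assigned to its cheapest site among the open ones.
{A}: P→A 11·15=165, Q→A 12·21=252, R→A 2·13=26, S→A 3·5=15, T→A 15·12=180. Service 638; fixed 22; total 660.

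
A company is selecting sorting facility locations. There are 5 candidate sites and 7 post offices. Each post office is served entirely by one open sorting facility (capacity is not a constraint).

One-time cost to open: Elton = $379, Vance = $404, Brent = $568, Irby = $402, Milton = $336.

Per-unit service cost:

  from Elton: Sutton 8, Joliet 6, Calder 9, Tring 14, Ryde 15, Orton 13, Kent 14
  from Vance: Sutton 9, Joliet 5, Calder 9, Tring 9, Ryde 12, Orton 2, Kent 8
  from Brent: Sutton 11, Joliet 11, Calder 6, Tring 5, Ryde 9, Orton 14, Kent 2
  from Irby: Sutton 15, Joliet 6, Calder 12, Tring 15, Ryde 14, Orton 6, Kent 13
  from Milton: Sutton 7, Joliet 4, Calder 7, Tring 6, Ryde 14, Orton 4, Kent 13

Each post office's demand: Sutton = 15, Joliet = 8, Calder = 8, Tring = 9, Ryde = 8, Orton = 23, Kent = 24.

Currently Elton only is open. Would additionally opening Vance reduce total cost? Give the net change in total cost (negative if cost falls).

Yes — net change −70 (cost falls by 70).

Current service cost with {Elton}: 1121.
Adding Vance: each post office re-picks its cheapest; new service cost 647, saving 474.
Extra fixed cost: 404. Net change = 404 − 474 = -70.
(Totals: 1500 → 1430.)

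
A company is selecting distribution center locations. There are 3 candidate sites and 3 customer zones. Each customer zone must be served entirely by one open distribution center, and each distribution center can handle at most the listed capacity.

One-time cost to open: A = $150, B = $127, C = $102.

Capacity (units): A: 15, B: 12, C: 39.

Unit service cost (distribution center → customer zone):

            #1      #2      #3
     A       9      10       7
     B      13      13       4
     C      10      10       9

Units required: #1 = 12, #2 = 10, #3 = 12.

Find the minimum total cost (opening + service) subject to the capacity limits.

Open {C}: #1→C 10·12=120, #2→C 10·10=100, #3→C 9·12=108.
Loads: C carries 34/39. Service 328; fixed 102; total 430.
Next best feasible plan costs 497.

Minimum total cost: 430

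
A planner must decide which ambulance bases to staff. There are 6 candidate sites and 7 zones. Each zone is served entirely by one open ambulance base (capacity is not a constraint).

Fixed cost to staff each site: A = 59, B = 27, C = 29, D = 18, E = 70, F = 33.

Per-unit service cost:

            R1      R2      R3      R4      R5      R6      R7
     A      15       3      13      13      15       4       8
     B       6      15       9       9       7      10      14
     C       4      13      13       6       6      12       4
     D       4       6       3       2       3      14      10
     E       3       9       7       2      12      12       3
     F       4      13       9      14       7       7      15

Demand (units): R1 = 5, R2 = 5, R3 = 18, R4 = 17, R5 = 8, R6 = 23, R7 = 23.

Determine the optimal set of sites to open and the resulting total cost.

Open A, C and D; minimum total cost 437.

For any fixed open set, each zone goes to its cheapest open site; total = fixed + service.
{A, C, D}: R1→C 4·5=20, R2→A 3·5=15, R3→D 3·18=54, R4→D 2·17=34, R5→D 3·8=24, R6→A 4·23=92, R7→C 4·23=92. Service 331; fixed 106; total 437.
{A, D, E}: service 303 + fixed 147 = 450
{A, B, C, D}: service 331 + fixed 133 = 464
{A, B, C, D, E, F}: service 303 + fixed 236 = 539
No other subset beats 437.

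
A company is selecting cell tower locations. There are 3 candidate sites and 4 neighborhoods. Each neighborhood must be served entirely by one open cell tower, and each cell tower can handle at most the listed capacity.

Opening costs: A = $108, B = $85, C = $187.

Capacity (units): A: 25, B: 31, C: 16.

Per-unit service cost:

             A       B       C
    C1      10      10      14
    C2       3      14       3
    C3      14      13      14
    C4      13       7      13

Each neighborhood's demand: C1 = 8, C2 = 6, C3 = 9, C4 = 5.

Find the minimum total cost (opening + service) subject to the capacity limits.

Open {B}: C1→B 10·8=80, C2→B 14·6=84, C3→B 13·9=117, C4→B 7·5=35.
Loads: B carries 28/31. Service 316; fixed 85; total 401.
Next best feasible plan costs 443.

Minimum total cost: 401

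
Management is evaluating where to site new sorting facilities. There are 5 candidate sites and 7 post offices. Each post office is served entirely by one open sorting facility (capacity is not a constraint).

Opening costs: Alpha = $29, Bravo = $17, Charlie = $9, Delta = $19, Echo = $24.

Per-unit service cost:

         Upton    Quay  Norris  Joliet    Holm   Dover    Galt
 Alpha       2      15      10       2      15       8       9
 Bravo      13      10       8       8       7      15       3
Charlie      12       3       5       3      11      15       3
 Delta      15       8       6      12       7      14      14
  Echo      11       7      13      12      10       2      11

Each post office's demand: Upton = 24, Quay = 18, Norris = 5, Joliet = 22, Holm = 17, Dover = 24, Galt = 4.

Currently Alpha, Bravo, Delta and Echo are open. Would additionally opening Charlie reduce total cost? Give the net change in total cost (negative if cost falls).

Current service cost with {Alpha, Bravo, Delta, Echo}: 427.
Adding Charlie: each post office re-picks its cheapest; new service cost 350, saving 77.
Extra fixed cost: 9. Net change = 9 − 77 = -68.
(Totals: 516 → 448.)

Yes — net change −68 (cost falls by 68).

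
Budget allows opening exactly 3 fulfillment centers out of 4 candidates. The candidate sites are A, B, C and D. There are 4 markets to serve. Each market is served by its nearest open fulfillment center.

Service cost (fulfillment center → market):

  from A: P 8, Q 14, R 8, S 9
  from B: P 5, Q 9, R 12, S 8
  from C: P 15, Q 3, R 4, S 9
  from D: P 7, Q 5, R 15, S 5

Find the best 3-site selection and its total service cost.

With exactly 3 open, each market uses its cheapest among the chosen.
{B, C, D}: P→B 5, Q→C 3, R→C 4, S→D 5. Service cost 17.
{A, C, D}: service cost 19
{A, B, C}: service cost 20
Among all 4 size-3 choices, {B, C, D} is lowest.

Choose B, C and D; total service cost 17.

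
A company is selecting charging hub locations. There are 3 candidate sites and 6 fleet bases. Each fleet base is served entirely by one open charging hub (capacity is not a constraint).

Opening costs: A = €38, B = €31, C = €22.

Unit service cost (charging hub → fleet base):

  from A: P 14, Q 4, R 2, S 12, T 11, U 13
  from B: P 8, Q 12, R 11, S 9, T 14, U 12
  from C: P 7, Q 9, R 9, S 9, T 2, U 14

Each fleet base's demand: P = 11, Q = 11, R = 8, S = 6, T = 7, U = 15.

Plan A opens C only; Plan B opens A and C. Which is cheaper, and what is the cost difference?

Plan A: {C}: P→C 7·11=77, Q→C 9·11=99, R→C 9·8=72, S→C 9·6=54, T→C 2·7=14, U→C 14·15=210. Service 526; fixed 22; total 548.
Plan B: {A, C}: P→C 7·11=77, Q→A 4·11=44, R→A 2·8=16, S→C 9·6=54, T→C 2·7=14, U→A 13·15=195. Service 400; fixed 60; total 460.
Difference: |548 − 460| = 88.

Plan B is cheaper by 88.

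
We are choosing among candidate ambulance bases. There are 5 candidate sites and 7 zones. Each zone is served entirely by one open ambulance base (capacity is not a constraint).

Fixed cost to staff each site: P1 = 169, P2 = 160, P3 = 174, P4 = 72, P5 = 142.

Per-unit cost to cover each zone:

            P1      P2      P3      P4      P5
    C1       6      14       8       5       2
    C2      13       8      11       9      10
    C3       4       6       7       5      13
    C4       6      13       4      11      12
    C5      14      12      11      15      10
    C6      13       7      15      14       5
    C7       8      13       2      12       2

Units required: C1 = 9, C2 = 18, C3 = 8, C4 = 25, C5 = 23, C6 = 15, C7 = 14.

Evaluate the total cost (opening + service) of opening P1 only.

Each zone is assigned to its cheapest site among the open ones.
{P1}: C1→P1 6·9=54, C2→P1 13·18=234, C3→P1 4·8=32, C4→P1 6·25=150, C5→P1 14·23=322, C6→P1 13·15=195, C7→P1 8·14=112. Service 1099; fixed 169; total 1268.

Total cost: 1268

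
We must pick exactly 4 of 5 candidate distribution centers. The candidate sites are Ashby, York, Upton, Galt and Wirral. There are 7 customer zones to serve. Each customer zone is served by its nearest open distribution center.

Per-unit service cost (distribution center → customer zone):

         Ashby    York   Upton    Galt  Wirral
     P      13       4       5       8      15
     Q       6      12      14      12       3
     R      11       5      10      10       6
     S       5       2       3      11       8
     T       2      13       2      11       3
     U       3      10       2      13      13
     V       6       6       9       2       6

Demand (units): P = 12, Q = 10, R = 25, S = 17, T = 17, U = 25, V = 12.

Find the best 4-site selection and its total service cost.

Choose York, Upton, Galt and Wirral; total service cost 345.

With exactly 4 open, each customer zone uses its cheapest among the chosen.
{York, Upton, Galt, Wirral}: P→York 4·12=48, Q→Wirral 3·10=30, R→York 5·25=125, S→York 2·17=34, T→Upton 2·17=34, U→Upton 2·25=50, V→Galt 2·12=24. Service cost 345.
{Ashby, York, Galt, Wirral}: service cost 370
{Ashby, York, Upton, Galt}: service cost 375
Among all 5 size-4 choices, {York, Upton, Galt, Wirral} is lowest.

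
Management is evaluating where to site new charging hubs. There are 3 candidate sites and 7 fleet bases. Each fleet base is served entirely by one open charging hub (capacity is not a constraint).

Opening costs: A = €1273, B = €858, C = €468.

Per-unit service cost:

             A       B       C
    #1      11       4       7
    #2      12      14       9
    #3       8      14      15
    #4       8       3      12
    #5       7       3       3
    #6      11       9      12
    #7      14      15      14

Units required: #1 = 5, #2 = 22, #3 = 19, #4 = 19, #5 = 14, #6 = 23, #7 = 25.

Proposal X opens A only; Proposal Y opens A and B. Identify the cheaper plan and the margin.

Proposal X: {A}: #1→A 11·5=55, #2→A 12·22=264, #3→A 8·19=152, #4→A 8·19=152, #5→A 7·14=98, #6→A 11·23=253, #7→A 14·25=350. Service 1324; fixed 1273; total 2597.
Proposal Y: {A, B}: #1→B 4·5=20, #2→A 12·22=264, #3→A 8·19=152, #4→B 3·19=57, #5→B 3·14=42, #6→B 9·23=207, #7→A 14·25=350. Service 1092; fixed 2131; total 3223.
Difference: |2597 − 3223| = 626.

Proposal X is cheaper by 626.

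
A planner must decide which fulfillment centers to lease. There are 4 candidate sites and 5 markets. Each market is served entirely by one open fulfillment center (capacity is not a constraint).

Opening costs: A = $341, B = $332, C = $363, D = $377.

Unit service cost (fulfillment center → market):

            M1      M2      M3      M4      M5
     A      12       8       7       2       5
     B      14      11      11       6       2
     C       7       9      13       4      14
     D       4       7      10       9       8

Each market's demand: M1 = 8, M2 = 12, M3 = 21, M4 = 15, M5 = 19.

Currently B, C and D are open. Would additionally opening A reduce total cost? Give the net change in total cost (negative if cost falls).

Current service cost with {B, C, D}: 424.
Adding A: each market re-picks its cheapest; new service cost 331, saving 93.
Extra fixed cost: 341. Net change = 341 − 93 = 248.
(Totals: 1496 → 1744.)

No — net change +248 (cost rises by 248).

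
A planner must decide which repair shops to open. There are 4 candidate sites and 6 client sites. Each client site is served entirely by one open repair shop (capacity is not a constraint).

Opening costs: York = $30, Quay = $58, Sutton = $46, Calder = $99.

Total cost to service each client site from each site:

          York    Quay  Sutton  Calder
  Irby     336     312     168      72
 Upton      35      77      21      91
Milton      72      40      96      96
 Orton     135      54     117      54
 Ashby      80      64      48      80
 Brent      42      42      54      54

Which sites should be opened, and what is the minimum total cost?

For any fixed open set, each client site goes to its cheapest open site; total = fixed + service.
{Quay, Sutton}: Irby→Sutton 168, Upton→Sutton 21, Milton→Quay 40, Orton→Quay 54, Ashby→Sutton 48, Brent→Quay 42. Service 373; fixed 104; total 477.
{Quay, Sutton, Calder}: service 277 + fixed 203 = 480
{York, Sutton, Calder}: service 309 + fixed 175 = 484
{York, Quay, Sutton, Calder}: Irby→Calder 72, Upton→Sutton 21, Milton→Quay 40, Orton→Quay 54, Ashby→Sutton 48, Brent→York 42. Service 277; fixed 233; total 510.
No other subset beats 477.

Open Quay and Sutton; minimum total cost 477.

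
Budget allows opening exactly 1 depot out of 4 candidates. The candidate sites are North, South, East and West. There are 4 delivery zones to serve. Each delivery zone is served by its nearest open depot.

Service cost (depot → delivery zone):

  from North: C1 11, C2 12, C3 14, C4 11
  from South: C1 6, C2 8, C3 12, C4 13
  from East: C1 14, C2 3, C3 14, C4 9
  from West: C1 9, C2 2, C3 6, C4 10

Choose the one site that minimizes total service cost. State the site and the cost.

With exactly 1 open, each delivery zone uses its cheapest among the chosen.
{West}: C1→West 9, C2→West 2, C3→West 6, C4→West 10. Service cost 27.
{South}: service cost 39
{East}: service cost 40
Among all 4 size-1 choices, {West} is lowest.

Choose West only; total service cost 27.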